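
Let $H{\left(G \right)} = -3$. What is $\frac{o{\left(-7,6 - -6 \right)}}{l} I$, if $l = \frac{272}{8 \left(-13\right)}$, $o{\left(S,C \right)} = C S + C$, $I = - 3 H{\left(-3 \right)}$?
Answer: $\frac{4212}{17} \approx 247.76$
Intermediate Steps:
$I = 9$ ($I = \left(-3\right) \left(-3\right) = 9$)
$o{\left(S,C \right)} = C + C S$
$l = - \frac{34}{13}$ ($l = \frac{272}{-104} = 272 \left(- \frac{1}{104}\right) = - \frac{34}{13} \approx -2.6154$)
$\frac{o{\left(-7,6 - -6 \right)}}{l} I = \frac{\left(6 - -6\right) \left(1 - 7\right)}{- \frac{34}{13}} \cdot 9 = \left(6 + 6\right) \left(-6\right) \left(- \frac{13}{34}\right) 9 = 12 \left(-6\right) \left(- \frac{13}{34}\right) 9 = \left(-72\right) \left(- \frac{13}{34}\right) 9 = \frac{468}{17} \cdot 9 = \frac{4212}{17}$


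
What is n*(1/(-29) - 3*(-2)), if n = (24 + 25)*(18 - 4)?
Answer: 118678/29 ≈ 4092.3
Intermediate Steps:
n = 686 (n = 49*14 = 686)
n*(1/(-29) - 3*(-2)) = 686*(1/(-29) - 3*(-2)) = 686*(-1/29 + 6) = 686*(173/29) = 118678/29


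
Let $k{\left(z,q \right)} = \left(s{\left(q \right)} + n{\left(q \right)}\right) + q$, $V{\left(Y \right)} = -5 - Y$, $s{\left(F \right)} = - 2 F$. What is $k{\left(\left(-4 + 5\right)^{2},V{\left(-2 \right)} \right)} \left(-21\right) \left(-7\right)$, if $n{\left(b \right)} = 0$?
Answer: $441$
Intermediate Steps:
$k{\left(z,q \right)} = - q$ ($k{\left(z,q \right)} = \left(- 2 q + 0\right) + q = - 2 q + q = - q$)
$k{\left(\left(-4 + 5\right)^{2},V{\left(-2 \right)} \right)} \left(-21\right) \left(-7\right) = - (-5 - -2) \left(-21\right) \left(-7\right) = - (-5 + 2) \left(-21\right) \left(-7\right) = \left(-1\right) \left(-3\right) \left(-21\right) \left(-7\right) = 3 \left(-21\right) \left(-7\right) = \left(-63\right) \left(-7\right) = 441$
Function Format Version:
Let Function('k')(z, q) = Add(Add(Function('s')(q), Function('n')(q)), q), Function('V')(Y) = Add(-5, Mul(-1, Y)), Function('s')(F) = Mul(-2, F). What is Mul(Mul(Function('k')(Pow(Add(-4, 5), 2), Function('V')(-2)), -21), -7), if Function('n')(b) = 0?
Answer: 441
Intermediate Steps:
Function('k')(z, q) = Mul(-1, q) (Function('k')(z, q) = Add(Add(Mul(-2, q), 0), q) = Add(Mul(-2, q), q) = Mul(-1, q))
Mul(Mul(Function('k')(Pow(Add(-4, 5), 2), Function('V')(-2)), -21), -7) = Mul(Mul(Mul(-1, Add(-5, Mul(-1, -2))), -21), -7) = Mul(Mul(Mul(-1, Add(-5, 2)), -21), -7) = Mul(Mul(Mul(-1, -3), -21), -7) = Mul(Mul(3, -21), -7) = Mul(-63, -7) = 441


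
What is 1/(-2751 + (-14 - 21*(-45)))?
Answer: -1/1820 ≈ -0.00054945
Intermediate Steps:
1/(-2751 + (-14 - 21*(-45))) = 1/(-2751 + (-14 + 945)) = 1/(-2751 + 931) = 1/(-1820) = -1/1820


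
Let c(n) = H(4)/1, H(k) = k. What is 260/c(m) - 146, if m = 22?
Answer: -81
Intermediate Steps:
c(n) = 4 (c(n) = 4/1 = 4*1 = 4)
260/c(m) - 146 = 260/4 - 146 = 260*(1/4) - 146 = 65 - 146 = -81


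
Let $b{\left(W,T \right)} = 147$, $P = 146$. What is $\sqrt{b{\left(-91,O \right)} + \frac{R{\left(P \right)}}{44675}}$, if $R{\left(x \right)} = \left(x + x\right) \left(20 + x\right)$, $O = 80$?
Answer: $\frac{\sqrt{11822250539}}{8935} \approx 12.169$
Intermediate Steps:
$R{\left(x \right)} = 2 x \left(20 + x\right)$
$\sqrt{b{\left(-91,O \right)} + \frac{R{\left(P \right)}}{44675}} = \sqrt{147 + \frac{2 \cdot 146 \left(20 + 146\right)}{44675}} = \sqrt{147 + 2 \cdot 146 \cdot 166 \cdot \frac{1}{44675}} = \sqrt{147 + 48472 \cdot \frac{1}{44675}} = \sqrt{147 + \frac{48472}{44675}} = \sqrt{\frac{6615697}{44675}} = \frac{\sqrt{11822250539}}{8935}$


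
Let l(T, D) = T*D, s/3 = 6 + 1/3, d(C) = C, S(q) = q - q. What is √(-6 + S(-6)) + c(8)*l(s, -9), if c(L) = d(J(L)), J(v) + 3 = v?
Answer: -855 + I*√6 ≈ -855.0 + 2.4495*I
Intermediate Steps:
S(q) = 0
J(v) = -3 + v
c(L) = -3 + L
s = 19 (s = 3*(6 + 1/3) = 3*(6 + ⅓) = 3*(19/3) = 19)
l(T, D) = D*T
√(-6 + S(-6)) + c(8)*l(s, -9) = √(-6 + 0) + (-3 + 8)*(-9*19) = √(-6) + 5*(-171) = I*√6 - 855 = -855 + I*√6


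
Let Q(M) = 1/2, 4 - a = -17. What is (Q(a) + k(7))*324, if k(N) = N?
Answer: 2430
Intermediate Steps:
a = 21 (a = 4 - 1*(-17) = 4 + 17 = 21)
Q(M) = 1/2
(Q(a) + k(7))*324 = (1/2 + 7)*324 = (15/2)*324 = 2430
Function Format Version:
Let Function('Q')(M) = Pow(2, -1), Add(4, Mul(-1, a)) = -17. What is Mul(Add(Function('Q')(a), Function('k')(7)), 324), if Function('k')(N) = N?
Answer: 2430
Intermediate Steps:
a = 21 (a = Add(4, Mul(-1, -17)) = Add(4, 17) = 21)
Function('Q')(M) = Rational(1, 2)
Mul(Add(Function('Q')(a), Function('k')(7)), 324) = Mul(Add(Rational(1, 2), 7), 324) = Mul(Rational(15, 2), 324) = 2430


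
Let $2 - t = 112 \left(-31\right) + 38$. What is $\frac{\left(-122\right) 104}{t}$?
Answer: $- \frac{3172}{859} \approx -3.6927$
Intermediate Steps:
$t = 3436$ ($t = 2 - \left(112 \left(-31\right) + 38\right) = 2 - \left(-3472 + 38\right) = 2 - -3434 = 2 + 3434 = 3436$)
$\frac{\left(-122\right) 104}{t} = \frac{\left(-122\right) 104}{3436} = \left(-12688\right) \frac{1}{3436} = - \frac{3172}{859}$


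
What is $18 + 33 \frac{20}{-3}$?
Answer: $-202$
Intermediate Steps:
$18 + 33 \frac{20}{-3} = 18 + 33 \cdot 20 \left(- \frac{1}{3}\right) = 18 + 33 \left(- \frac{20}{3}\right) = 18 - 220 = -202$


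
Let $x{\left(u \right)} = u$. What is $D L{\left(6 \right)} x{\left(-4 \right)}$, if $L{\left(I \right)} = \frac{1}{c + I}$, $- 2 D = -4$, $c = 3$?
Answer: $- \frac{8}{9} \approx -0.88889$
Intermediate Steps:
$D = 2$ ($D = \left(- \frac{1}{2}\right) \left(-4\right) = 2$)
$L{\left(I \right)} = \frac{1}{3 + I}$
$D L{\left(6 \right)} x{\left(-4 \right)} = \frac{2}{3 + 6} \left(-4\right) = \frac{2}{9} \left(-4\right) = - \frac{8}{9}$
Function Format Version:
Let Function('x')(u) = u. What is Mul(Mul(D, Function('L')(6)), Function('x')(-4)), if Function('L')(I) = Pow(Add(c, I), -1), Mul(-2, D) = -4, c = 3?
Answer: Rational(-8, 9) ≈ -0.88889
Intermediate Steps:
D = 2 (D = Mul(Rational(-1, 2), -4) = 2)
Function('L')(I) = Pow(Add(3, I), -1)
Mul(Mul(D, Function('L')(6)), Function('x')(-4)) = Mul(Mul(2, Pow(Add(3, 6), -1)), -4) = Mul(Mul(2, Pow(9, -1)), -4) = Mul(Mul(2, Rational(1, 9)), -4) = Mul(Rational(2, 9), -4) = Rational(-8, 9)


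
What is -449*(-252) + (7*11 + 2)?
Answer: 113227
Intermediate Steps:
-449*(-252) + (7*11 + 2) = 113148 + (77 + 2) = 113148 + 79 = 113227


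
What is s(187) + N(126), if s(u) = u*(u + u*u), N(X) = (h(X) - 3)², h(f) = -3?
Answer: 6574208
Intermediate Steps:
N(X) = 36 (N(X) = (-3 - 3)² = (-6)² = 36)
s(u) = u*(u + u²)
s(187) + N(126) = 187²*(1 + 187) + 36 = 34969*188 + 36 = 6574172 + 36 = 6574208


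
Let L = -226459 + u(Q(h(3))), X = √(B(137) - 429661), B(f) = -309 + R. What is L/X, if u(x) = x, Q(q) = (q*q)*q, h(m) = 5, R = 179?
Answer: 226334*I*√429791/429791 ≈ 345.24*I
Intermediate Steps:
Q(q) = q³ (Q(q) = q²*q = q³)
B(f) = -130 (B(f) = -309 + 179 = -130)
X = I*√429791 (X = √(-130 - 429661) = √(-429791) = I*√429791 ≈ 655.58*I)
L = -226334 (L = -226459 + 5³ = -226459 + 125 = -226334)
L/X = -226334*(-I*√429791/429791) = -(-226334)*I*√429791/429791 = 226334*I*√429791/429791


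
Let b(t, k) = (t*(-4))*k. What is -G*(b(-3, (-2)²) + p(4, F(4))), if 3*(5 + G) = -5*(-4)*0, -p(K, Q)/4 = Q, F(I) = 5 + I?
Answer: 60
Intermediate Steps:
p(K, Q) = -4*Q
b(t, k) = -4*k*t (b(t, k) = (-4*t)*k = -4*k*t)
G = -5 (G = -5 + (-5*(-4)*0)/3 = -5 + (20*0)/3 = -5 + (⅓)*0 = -5 + 0 = -5)
-G*(b(-3, (-2)²) + p(4, F(4))) = -(-5)*(-4*(-2)²*(-3) - 4*(5 + 4)) = -(-5)*(-4*4*(-3) - 4*9) = -(-5)*(48 - 36) = -(-5)*12 = -1*(-60) = 60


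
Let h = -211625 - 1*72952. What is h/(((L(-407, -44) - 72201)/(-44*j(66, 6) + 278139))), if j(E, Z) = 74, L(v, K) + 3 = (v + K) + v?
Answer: 26075126497/24354 ≈ 1.0707e+6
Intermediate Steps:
L(v, K) = -3 + K + 2*v (L(v, K) = -3 + ((v + K) + v) = -3 + ((K + v) + v) = -3 + (K + 2*v) = -3 + K + 2*v)
h = -284577 (h = -211625 - 72952 = -284577)
h/(((L(-407, -44) - 72201)/(-44*j(66, 6) + 278139))) = -284577*(-44*74 + 278139)/((-3 - 44 + 2*(-407)) - 72201) = -284577*(-3256 + 278139)/((-3 - 44 - 814) - 72201) = -284577*274883/(-861 - 72201) = -284577/((-73062*1/274883)) = -284577/(-73062/274883) = -284577*(-274883/73062) = 26075126497/24354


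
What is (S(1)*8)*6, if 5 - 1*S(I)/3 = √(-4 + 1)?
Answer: 720 - 144*I*√3 ≈ 720.0 - 249.42*I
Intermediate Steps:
S(I) = 15 - 3*I*√3 (S(I) = 15 - 3*√(-4 + 1) = 15 - 3*I*√3)
(S(1)*8)*6 = ((15 - 3*I*√3)*8)*6 = (120 - 24*I*√3)*6 = 720 - 144*I*√3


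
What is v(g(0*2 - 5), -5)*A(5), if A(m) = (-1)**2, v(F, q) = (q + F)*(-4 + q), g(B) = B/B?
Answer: 36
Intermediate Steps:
g(B) = 1
v(F, q) = (-4 + q)*(F + q) (v(F, q) = (F + q)*(-4 + q) = (-4 + q)*(F + q))
A(m) = 1
v(g(0*2 - 5), -5)*A(5) = ((-5)**2 - 4*1 - 4*(-5) + 1*(-5))*1 = (25 - 4 + 20 - 5)*1 = 36*1 = 36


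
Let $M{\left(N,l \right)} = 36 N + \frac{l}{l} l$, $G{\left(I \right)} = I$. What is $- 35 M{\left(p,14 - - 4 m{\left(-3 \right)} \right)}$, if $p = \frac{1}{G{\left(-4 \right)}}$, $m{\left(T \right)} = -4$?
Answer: $385$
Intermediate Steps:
$p = - \frac{1}{4}$ ($p = \frac{1}{-4} = - \frac{1}{4} \approx -0.25$)
$M{\left(N,l \right)} = l + 36 N$ ($M{\left(N,l \right)} = 36 N + 1 l = 36 N + l = l + 36 N$)
$- 35 M{\left(p,14 - - 4 m{\left(-3 \right)} \right)} = - 35 \left(\left(14 - \left(-4\right) \left(-4\right)\right) + 36 \left(- \frac{1}{4}\right)\right) = - 35 \left(\left(14 - 16\right) - 9\right) = - 35 \left(-2 - 9\right) = \left(-35\right) \left(-11\right) = 385$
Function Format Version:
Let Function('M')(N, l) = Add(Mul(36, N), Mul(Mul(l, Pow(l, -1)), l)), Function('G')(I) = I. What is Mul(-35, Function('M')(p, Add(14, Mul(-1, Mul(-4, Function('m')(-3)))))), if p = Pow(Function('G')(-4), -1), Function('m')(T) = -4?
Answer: 385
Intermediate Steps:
p = Rational(-1, 4) (p = Pow(-4, -1) = Rational(-1, 4) ≈ -0.25000)
Function('M')(N, l) = Add(l, Mul(36, N)) (Function('M')(N, l) = Add(Mul(36, N), Mul(1, l)) = Add(Mul(36, N), l) = Add(l, Mul(36, N)))
Mul(-35, Function('M')(p, Add(14, Mul(-1, Mul(-4, Function('m')(-3)))))) = Mul(-35, Add(Add(14, Mul(-1, Mul(-4, -4))), Mul(36, Rational(-1, 4)))) = Mul(-35, Add(Add(14, Mul(-1, 16)), -9)) = Mul(-35, Add(Add(14, -16), -9)) = Mul(-35, Add(-2, -9)) = Mul(-35, -11) = 385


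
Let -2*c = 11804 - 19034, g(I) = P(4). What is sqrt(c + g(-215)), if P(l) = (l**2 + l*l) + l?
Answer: sqrt(3651) ≈ 60.424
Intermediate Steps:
P(l) = l + 2*l**2 (P(l) = (l**2 + l**2) + l = 2*l**2 + l = l + 2*l**2)
g(I) = 36 (g(I) = 4*(1 + 2*4) = 4*(1 + 8) = 4*9 = 36)
c = 3615 (c = -(11804 - 19034)/2 = -1/2*(-7230) = 3615)
sqrt(c + g(-215)) = sqrt(3615 + 36) = sqrt(3651)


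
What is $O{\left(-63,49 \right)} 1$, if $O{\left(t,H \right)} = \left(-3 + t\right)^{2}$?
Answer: $4356$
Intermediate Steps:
$O{\left(-63,49 \right)} 1 = \left(-3 - 63\right)^{2} \cdot 1 = \left(-66\right)^{2} \cdot 1 = 4356 \cdot 1 = 4356$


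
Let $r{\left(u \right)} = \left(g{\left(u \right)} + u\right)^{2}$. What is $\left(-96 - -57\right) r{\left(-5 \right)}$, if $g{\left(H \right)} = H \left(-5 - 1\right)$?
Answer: $-24375$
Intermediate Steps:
$g{\left(H \right)} = - 6 H$ ($g{\left(H \right)} = H \left(-6\right) = - 6 H$)
$r{\left(u \right)} = 25 u^{2}$ ($r{\left(u \right)} = \left(- 6 u + u\right)^{2} = \left(- 5 u\right)^{2} = 25 u^{2}$)
$\left(-96 - -57\right) r{\left(-5 \right)} = \left(-96 - -57\right) 25 \left(-5\right)^{2} = \left(-96 + 57\right) 25 \cdot 25 = \left(-39\right) 625 = -24375$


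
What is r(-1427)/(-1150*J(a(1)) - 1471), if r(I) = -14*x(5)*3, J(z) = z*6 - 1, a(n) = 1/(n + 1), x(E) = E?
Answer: 70/1257 ≈ 0.055688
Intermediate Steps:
a(n) = 1/(1 + n)
J(z) = -1 + 6*z (J(z) = 6*z - 1 = -1 + 6*z)
r(I) = -210 (r(I) = -14*5*3 = -70*3 = -210)
r(-1427)/(-1150*J(a(1)) - 1471) = -210/(-1150*(-1 + 6/(1 + 1)) - 1471) = -210/(-1150*(-1 + 6/2) - 1471) = -210/(-1150*(-1 + 6*(½)) - 1471) = -210/(-1150*(-1 + 3) - 1471) = -210/(-1150*2 - 1471) = -210/(-2300 - 1471) = -210/(-3771) = -210*(-1/3771) = 70/1257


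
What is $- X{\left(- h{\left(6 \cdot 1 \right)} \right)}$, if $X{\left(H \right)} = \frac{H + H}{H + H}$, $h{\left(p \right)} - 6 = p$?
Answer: $-1$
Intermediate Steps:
$h{\left(p \right)} = 6 + p$
$X{\left(H \right)} = 1$ ($X{\left(H \right)} = \frac{2 H}{2 H} = 2 H \frac{1}{2 H} = 1$)
$- X{\left(- h{\left(6 \cdot 1 \right)} \right)} = \left(-1\right) 1 = -1$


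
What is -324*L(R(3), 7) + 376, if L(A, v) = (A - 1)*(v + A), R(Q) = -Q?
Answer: 5560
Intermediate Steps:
L(A, v) = (-1 + A)*(A + v)
-324*L(R(3), 7) + 376 = -324*((-1*3)² - (-1)*3 - 1*7 - 1*3*7) + 376 = -324*((-3)² - 1*(-3) - 7 - 3*7) + 376 = -324*(9 + 3 - 7 - 21) + 376 = -324*(-16) + 376 = 5184 + 376 = 5560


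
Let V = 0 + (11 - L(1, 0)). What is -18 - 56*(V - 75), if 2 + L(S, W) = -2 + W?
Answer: 3342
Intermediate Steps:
L(S, W) = -4 + W (L(S, W) = -2 + (-2 + W) = -4 + W)
V = 15 (V = 0 + (11 - (-4 + 0)) = 0 + (11 - 1*(-4)) = 0 + (11 + 4) = 0 + 15 = 15)
-18 - 56*(V - 75) = -18 - 56*(15 - 75) = -18 - 56*(-60) = -18 + 3360 = 3342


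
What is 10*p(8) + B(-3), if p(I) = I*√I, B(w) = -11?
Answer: -11 + 160*√2 ≈ 215.27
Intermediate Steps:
p(I) = I^(3/2)
10*p(8) + B(-3) = 10*8^(3/2) - 11 = 10*(16*√2) - 11 = 160*√2 - 11 = -11 + 160*√2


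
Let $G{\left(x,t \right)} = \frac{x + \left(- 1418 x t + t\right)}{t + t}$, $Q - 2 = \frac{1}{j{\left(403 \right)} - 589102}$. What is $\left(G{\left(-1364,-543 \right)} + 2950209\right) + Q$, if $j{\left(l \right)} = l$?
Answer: $\frac{834809638355875}{213109038} \approx 3.9173 \cdot 10^{6}$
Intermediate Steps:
$Q = \frac{1177397}{588699}$ ($Q = 2 + \frac{1}{403 - 589102} = 2 + \frac{1}{-588699} = 2 - \frac{1}{588699} = \frac{1177397}{588699} \approx 2.0$)
$G{\left(x,t \right)} = \frac{t + x - 1418 t x}{2 t}$ ($G{\left(x,t \right)} = \frac{x - \left(- t + 1418 t x\right)}{2 t} = \left(x - \left(- t + 1418 t x\right)\right) \frac{1}{2 t} = \left(t + x - 1418 t x\right) \frac{1}{2 t} = \frac{t + x - 1418 t x}{2 t}$)
$\left(G{\left(-1364,-543 \right)} + 2950209\right) + Q = \left(\frac{-1364 - - 543 \left(-1 + 1418 \left(-1364\right)\right)}{2 \left(-543\right)} + 2950209\right) + \frac{1177397}{588699} = \left(\frac{1}{2} \left(- \frac{1}{543}\right) \left(-1364 - - 543 \left(-1 - 1934152\right)\right) + 2950209\right) + \frac{1177397}{588699} = \left(\frac{1}{2} \left(- \frac{1}{543}\right) \left(-1364 - \left(-543\right) \left(-1934153\right)\right) + 2950209\right) + \frac{1177397}{588699} = \left(\frac{1}{2} \left(- \frac{1}{543}\right) \left(-1364 - 1050245079\right) + 2950209\right) + \frac{1177397}{588699} = \left(\frac{1}{2} \left(- \frac{1}{543}\right) \left(-1050246443\right) + 2950209\right) + \frac{1177397}{588699} = \left(\frac{1050246443}{1086} + 2950209\right) + \frac{1177397}{588699} = \frac{4254173417}{1086} + \frac{1177397}{588699} = \frac{834809638355875}{213109038}$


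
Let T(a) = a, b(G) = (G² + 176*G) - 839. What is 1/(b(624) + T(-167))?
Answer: 1/498194 ≈ 2.0073e-6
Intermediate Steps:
b(G) = -839 + G² + 176*G
1/(b(624) + T(-167)) = 1/((-839 + 624² + 176*624) - 167) = 1/((-839 + 389376 + 109824) - 167) = 1/(498361 - 167) = 1/498194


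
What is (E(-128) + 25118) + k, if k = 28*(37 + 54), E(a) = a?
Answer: 27538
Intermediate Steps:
k = 2548 (k = 28*91 = 2548)
(E(-128) + 25118) + k = (-128 + 25118) + 2548 = 24990 + 2548 = 27538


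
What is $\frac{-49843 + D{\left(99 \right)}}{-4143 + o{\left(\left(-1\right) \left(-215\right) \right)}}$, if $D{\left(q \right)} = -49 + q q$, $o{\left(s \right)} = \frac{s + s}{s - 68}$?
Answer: $\frac{5893377}{608591} \approx 9.6836$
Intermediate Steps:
$o{\left(s \right)} = \frac{2 s}{-68 + s}$
$D{\left(q \right)} = -49 + q^{2}$
$\frac{-49843 + D{\left(99 \right)}}{-4143 + o{\left(\left(-1\right) \left(-215\right) \right)}} = \frac{-49843 - \left(49 - 99^{2}\right)}{-4143 + \frac{2 \left(\left(-1\right) \left(-215\right)\right)}{-68 - -215}} = \frac{-49843 + \left(-49 + 9801\right)}{-4143 + 2 \cdot 215 \frac{1}{-68 + 215}} = \frac{-49843 + 9752}{-4143 + 2 \cdot 215 \cdot \frac{1}{147}} = - \frac{40091}{-4143 + 2 \cdot 215 \cdot \frac{1}{147}} = - \frac{40091}{-4143 + \frac{430}{147}} = - \frac{40091}{- \frac{608591}{147}} = \left(-40091\right) \left(- \frac{147}{608591}\right) = \frac{5893377}{608591}$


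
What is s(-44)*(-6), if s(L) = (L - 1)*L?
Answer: -11880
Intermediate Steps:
s(L) = L*(-1 + L) (s(L) = (-1 + L)*L = L*(-1 + L))
s(-44)*(-6) = -44*(-1 - 44)*(-6) = -44*(-45)*(-6) = 1980*(-6) = -11880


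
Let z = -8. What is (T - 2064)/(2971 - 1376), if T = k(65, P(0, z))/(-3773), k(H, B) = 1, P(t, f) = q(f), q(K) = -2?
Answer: -7787473/6017935 ≈ -1.2940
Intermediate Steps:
P(t, f) = -2
T = -1/3773 (T = 1/(-3773) = 1*(-1/3773) = -1/3773 ≈ -0.00026504)
(T - 2064)/(2971 - 1376) = (-1/3773 - 2064)/(2971 - 1376) = -7787473/3773/1595 = -7787473/3773*1/1595 = -7787473/6017935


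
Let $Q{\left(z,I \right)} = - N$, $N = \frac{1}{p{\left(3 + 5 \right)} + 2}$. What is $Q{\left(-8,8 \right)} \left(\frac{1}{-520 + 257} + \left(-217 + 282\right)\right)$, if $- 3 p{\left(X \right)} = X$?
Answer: $\frac{25641}{263} \approx 97.494$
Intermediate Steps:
$p{\left(X \right)} = - \frac{X}{3}$
$N = - \frac{3}{2}$ ($N = \frac{1}{- \frac{3 + 5}{3} + 2} = \frac{1}{\left(- \frac{1}{3}\right) 8 + 2} = \frac{1}{- \frac{8}{3} + 2} = \frac{1}{- \frac{2}{3}} = - \frac{3}{2} \approx -1.5$)
$Q{\left(z,I \right)} = \frac{3}{2}$ ($Q{\left(z,I \right)} = \left(-1\right) \left(- \frac{3}{2}\right) = \frac{3}{2}$)
$Q{\left(-8,8 \right)} \left(\frac{1}{-520 + 257} + \left(-217 + 282\right)\right) = \frac{3 \left(\frac{1}{-520 + 257} + \left(-217 + 282\right)\right)}{2} = \frac{3 \left(\frac{1}{-263} + 65\right)}{2} = \frac{3 \left(- \frac{1}{263} + 65\right)}{2} = \frac{3}{2} \cdot \frac{17094}{263} = \frac{25641}{263}$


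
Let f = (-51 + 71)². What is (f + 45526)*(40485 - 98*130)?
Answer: 1274216870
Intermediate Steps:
f = 400 (f = 20² = 400)
(f + 45526)*(40485 - 98*130) = (400 + 45526)*(40485 - 98*130) = 45926*(40485 - 12740) = 45926*27745 = 1274216870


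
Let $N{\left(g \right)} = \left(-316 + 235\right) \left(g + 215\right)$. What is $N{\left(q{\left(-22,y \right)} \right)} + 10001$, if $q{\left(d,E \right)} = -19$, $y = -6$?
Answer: $-5875$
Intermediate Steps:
$N{\left(g \right)} = -17415 - 81 g$ ($N{\left(g \right)} = - 81 \left(215 + g\right) = -17415 - 81 g$)
$N{\left(q{\left(-22,y \right)} \right)} + 10001 = \left(-17415 - -1539\right) + 10001 = \left(-17415 + 1539\right) + 10001 = -15876 + 10001 = -5875$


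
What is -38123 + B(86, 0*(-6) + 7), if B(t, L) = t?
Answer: -38037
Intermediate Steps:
-38123 + B(86, 0*(-6) + 7) = -38123 + 86 = -38037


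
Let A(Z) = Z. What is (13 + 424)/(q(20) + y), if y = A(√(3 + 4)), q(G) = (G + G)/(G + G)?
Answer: -437/6 + 437*√7/6 ≈ 119.87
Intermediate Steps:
q(G) = 1 (q(G) = (2*G)/((2*G)) = (2*G)*(1/(2*G)) = 1)
y = √7 (y = √(3 + 4) = √7 ≈ 2.6458)
(13 + 424)/(q(20) + y) = (13 + 424)/(1 + √7) = 437/(1 + √7)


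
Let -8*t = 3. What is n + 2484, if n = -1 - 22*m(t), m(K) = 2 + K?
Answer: 9789/4 ≈ 2447.3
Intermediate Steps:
t = -3/8 (t = -1/8*3 = -3/8 ≈ -0.37500)
n = -147/4 (n = -1 - 22*(2 - 3/8) = -1 - 22*13/8 = -1 - 143/4 = -147/4 ≈ -36.750)
n + 2484 = -147/4 + 2484 = 9789/4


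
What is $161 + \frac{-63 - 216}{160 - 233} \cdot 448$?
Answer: $\frac{136745}{73} \approx 1873.2$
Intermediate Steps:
$161 + \frac{-63 - 216}{160 - 233} \cdot 448 = 161 + - \frac{279}{-73} \cdot 448 = 161 + \left(-279\right) \left(- \frac{1}{73}\right) 448 = 161 + \frac{279}{73} \cdot 448 = 161 + \frac{124992}{73} = \frac{136745}{73}$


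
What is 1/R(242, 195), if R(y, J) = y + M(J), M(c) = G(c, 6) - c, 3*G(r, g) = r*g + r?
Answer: 1/502 ≈ 0.0019920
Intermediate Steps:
G(r, g) = r/3 + g*r/3 (G(r, g) = (r*g + r)/3 = (g*r + r)/3 = (r + g*r)/3 = r/3 + g*r/3)
M(c) = 4*c/3 (M(c) = c*(1 + 6)/3 - c = (⅓)*c*7 - c = 7*c/3 - c = 4*c/3)
R(y, J) = y + 4*J/3
1/R(242, 195) = 1/(242 + (4/3)*195) = 1/(242 + 260) = 1/502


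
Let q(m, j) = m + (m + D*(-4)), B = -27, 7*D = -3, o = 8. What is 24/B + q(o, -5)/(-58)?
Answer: -2182/1827 ≈ -1.1943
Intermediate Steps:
D = -3/7 (D = (⅐)*(-3) = -3/7 ≈ -0.42857)
q(m, j) = 12/7 + 2*m (q(m, j) = m + (m - 3/7*(-4)) = m + (m + 12/7) = m + (12/7 + m) = 12/7 + 2*m)
24/B + q(o, -5)/(-58) = 24/(-27) + (12/7 + 2*8)/(-58) = 24*(-1/27) + (12/7 + 16)*(-1/58) = -8/9 + (124/7)*(-1/58) = -8/9 - 62/203 = -2182/1827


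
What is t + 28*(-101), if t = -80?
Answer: -2908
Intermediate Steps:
t + 28*(-101) = -80 + 28*(-101) = -80 - 2828 = -2908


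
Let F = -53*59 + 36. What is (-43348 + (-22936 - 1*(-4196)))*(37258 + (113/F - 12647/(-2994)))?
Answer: -3568416744709076/1542409 ≈ -2.3135e+9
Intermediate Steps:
F = -3091 (F = -3127 + 36 = -3091)
(-43348 + (-22936 - 1*(-4196)))*(37258 + (113/F - 12647/(-2994))) = (-43348 + (-22936 - 1*(-4196)))*(37258 + (113/(-3091) - 12647/(-2994))) = (-43348 + (-22936 + 4196))*(37258 + (113*(-1/3091) - 12647*(-1/2994))) = (-43348 - 18740)*(37258 + (-113/3091 + 12647/2994)) = -62088*(37258 + 38753555/9254454) = -62088*344841200687/9254454 = -3568416744709076/1542409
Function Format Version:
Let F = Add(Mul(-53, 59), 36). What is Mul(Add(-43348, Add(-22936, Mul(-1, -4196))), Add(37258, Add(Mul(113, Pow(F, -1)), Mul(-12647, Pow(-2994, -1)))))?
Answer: Rational(-3568416744709076, 1542409) ≈ -2.3135e+9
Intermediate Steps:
F = -3091 (F = Add(-3127, 36) = -3091)
Mul(Add(-43348, Add(-22936, Mul(-1, -4196))), Add(37258, Add(Mul(113, Pow(F, -1)), Mul(-12647, Pow(-2994, -1))))) = Mul(Add(-43348, Add(-22936, Mul(-1, -4196))), Add(37258, Add(Mul(113, Pow(-3091, -1)), Mul(-12647, Pow(-2994, -1))))) = Mul(Add(-43348, Add(-22936, 4196)), Add(37258, Add(Mul(113, Rational(-1, 3091)), Mul(-12647, Rational(-1, 2994))))) = Mul(Add(-43348, -18740), Add(37258, Add(Rational(-113, 3091), Rational(12647, 2994)))) = Mul(-62088, Add(37258, Rational(38753555, 9254454))) = Mul(-62088, Rational(344841200687, 9254454)) = Rational(-3568416744709076, 1542409)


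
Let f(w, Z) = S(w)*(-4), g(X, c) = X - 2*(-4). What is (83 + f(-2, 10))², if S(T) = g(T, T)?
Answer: 3481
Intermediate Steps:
g(X, c) = 8 + X (g(X, c) = X + 8 = 8 + X)
S(T) = 8 + T
f(w, Z) = -32 - 4*w (f(w, Z) = (8 + w)*(-4) = -32 - 4*w)
(83 + f(-2, 10))² = (83 + (-32 - 4*(-2)))² = (83 + (-32 + 8))² = (83 - 24)² = 59² = 3481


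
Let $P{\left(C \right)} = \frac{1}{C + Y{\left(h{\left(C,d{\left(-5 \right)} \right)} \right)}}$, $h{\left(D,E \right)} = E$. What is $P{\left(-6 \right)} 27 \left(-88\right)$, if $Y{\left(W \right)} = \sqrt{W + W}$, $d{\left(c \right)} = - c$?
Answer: $\frac{7128}{13} + \frac{1188 \sqrt{10}}{13} \approx 837.29$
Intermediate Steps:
$Y{\left(W \right)} = \sqrt{2} \sqrt{W}$ ($Y{\left(W \right)} = \sqrt{2 W} = \sqrt{2} \sqrt{W}$)
$P{\left(C \right)} = \frac{1}{C + \sqrt{10}}$ ($P{\left(C \right)} = \frac{1}{C + \sqrt{2} \sqrt{\left(-1\right) \left(-5\right)}} = \frac{1}{C + \sqrt{2} \sqrt{5}} = \frac{1}{C + \sqrt{10}}$)
$P{\left(-6 \right)} 27 \left(-88\right) = \frac{1}{-6 + \sqrt{10}} \cdot 27 \left(-88\right) = \frac{27}{-6 + \sqrt{10}} \left(-88\right) = - \frac{2376}{-6 + \sqrt{10}}$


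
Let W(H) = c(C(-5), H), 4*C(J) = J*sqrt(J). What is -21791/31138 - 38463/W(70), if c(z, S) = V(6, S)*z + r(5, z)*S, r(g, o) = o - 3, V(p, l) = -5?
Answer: 799451300473/7683145810 - 2000076*I*sqrt(5)/49349 ≈ 104.05 - 90.626*I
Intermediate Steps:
C(J) = J**(3/2)/4 (C(J) = (J*sqrt(J))/4 = J**(3/2)/4)
r(g, o) = -3 + o
c(z, S) = -5*z + S*(-3 + z) (c(z, S) = -5*z + (-3 + z)*S = -5*z + S*(-3 + z))
W(H) = H*(-3 - 5*I*sqrt(5)/4) + 25*I*sqrt(5)/4 (W(H) = -5*(-5)**(3/2)/4 + H*(-3 + (-5)**(3/2)/4) = -5*(-5*I*sqrt(5))/4 + H*(-3 + (-5*I*sqrt(5))/4) = -(-25)*I*sqrt(5)/4 + H*(-3 - 5*I*sqrt(5)/4) = 25*I*sqrt(5)/4 + H*(-3 - 5*I*sqrt(5)/4) = H*(-3 - 5*I*sqrt(5)/4) + 25*I*sqrt(5)/4)
-21791/31138 - 38463/W(70) = -21791/31138 - 38463/(-1/4*70*(12 + 5*I*sqrt(5)) + 25*I*sqrt(5)/4) = -21791*1/31138 - 38463/((-210 - 175*I*sqrt(5)/2) + 25*I*sqrt(5)/4) = -21791/31138 - 38463/(-210 - 325*I*sqrt(5)/4)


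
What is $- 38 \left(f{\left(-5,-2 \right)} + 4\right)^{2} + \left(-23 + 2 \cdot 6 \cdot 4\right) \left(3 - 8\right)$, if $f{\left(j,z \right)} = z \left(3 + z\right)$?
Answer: $-277$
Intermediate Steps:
$- 38 \left(f{\left(-5,-2 \right)} + 4\right)^{2} + \left(-23 + 2 \cdot 6 \cdot 4\right) \left(3 - 8\right) = - 38 \left(- 2 \left(3 - 2\right) + 4\right)^{2} + \left(-23 + 2 \cdot 6 \cdot 4\right) \left(3 - 8\right) = - 38 \left(\left(-2\right) 1 + 4\right)^{2} + \left(-23 + 12 \cdot 4\right) \left(-5\right) = - 38 \left(-2 + 4\right)^{2} + \left(-23 + 48\right) \left(-5\right) = - 38 \cdot 2^{2} + 25 \left(-5\right) = \left(-38\right) 4 - 125 = -152 - 125 = -277$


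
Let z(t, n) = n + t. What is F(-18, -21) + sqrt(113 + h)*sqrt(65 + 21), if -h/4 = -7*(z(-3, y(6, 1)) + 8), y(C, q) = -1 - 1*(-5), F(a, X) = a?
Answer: -18 + sqrt(31390) ≈ 159.17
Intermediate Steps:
y(C, q) = 4 (y(C, q) = -1 + 5 = 4)
h = 252 (h = -(-28)*((4 - 3) + 8) = -(-28)*(1 + 8) = -(-28)*9 = -4*(-63) = 252)
F(-18, -21) + sqrt(113 + h)*sqrt(65 + 21) = -18 + sqrt(113 + 252)*sqrt(65 + 21) = -18 + sqrt(365)*sqrt(86) = -18 + sqrt(31390)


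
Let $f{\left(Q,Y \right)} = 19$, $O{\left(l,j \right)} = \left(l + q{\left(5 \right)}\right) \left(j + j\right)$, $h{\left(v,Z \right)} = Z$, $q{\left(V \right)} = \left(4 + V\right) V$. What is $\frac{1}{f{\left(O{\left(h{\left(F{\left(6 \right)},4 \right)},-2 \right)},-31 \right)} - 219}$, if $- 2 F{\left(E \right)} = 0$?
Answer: $- \frac{1}{200} \approx -0.005$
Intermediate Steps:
$q{\left(V \right)} = V \left(4 + V\right)$
$F{\left(E \right)} = 0$ ($F{\left(E \right)} = \left(- \frac{1}{2}\right) 0 = 0$)
$O{\left(l,j \right)} = 2 j \left(45 + l\right)$ ($O{\left(l,j \right)} = \left(l + 5 \left(4 + 5\right)\right) \left(j + j\right) = \left(l + 5 \cdot 9\right) 2 j = \left(l + 45\right) 2 j = \left(45 + l\right) 2 j = 2 j \left(45 + l\right)$)
$\frac{1}{f{\left(O{\left(h{\left(F{\left(6 \right)},4 \right)},-2 \right)},-31 \right)} - 219} = \frac{1}{19 - 219} = \frac{1}{-200} = - \frac{1}{200}$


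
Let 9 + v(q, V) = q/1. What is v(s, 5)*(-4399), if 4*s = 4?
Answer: 35192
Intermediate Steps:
s = 1 (s = (¼)*4 = 1)
v(q, V) = -9 + q (v(q, V) = -9 + q/1 = -9 + q*1 = -9 + q)
v(s, 5)*(-4399) = (-9 + 1)*(-4399) = -8*(-4399) = 35192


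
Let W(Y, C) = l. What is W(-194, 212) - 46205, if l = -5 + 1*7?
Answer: -46203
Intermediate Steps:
l = 2 (l = -5 + 7 = 2)
W(Y, C) = 2
W(-194, 212) - 46205 = 2 - 46205 = -46203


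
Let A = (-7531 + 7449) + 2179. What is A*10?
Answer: 20970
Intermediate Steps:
A = 2097 (A = -82 + 2179 = 2097)
A*10 = 2097*10 = 20970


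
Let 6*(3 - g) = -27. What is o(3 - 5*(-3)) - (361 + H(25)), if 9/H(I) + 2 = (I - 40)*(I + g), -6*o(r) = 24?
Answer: -357317/979 ≈ -364.98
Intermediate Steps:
g = 15/2 (g = 3 - 1/6*(-27) = 3 + 9/2 = 15/2 ≈ 7.5000)
o(r) = -4 (o(r) = -1/6*24 = -4)
H(I) = 9/(-2 + (-40 + I)*(15/2 + I)) (H(I) = 9/(-2 + (I - 40)*(I + 15/2)) = 9/(-2 + (-40 + I)*(15/2 + I)))
o(3 - 5*(-3)) - (361 + H(25)) = -4 - (361 + 18/(-604 - 65*25 + 2*25**2)) = -4 - (361 + 18/(-604 - 1625 + 2*625)) = -4 - (361 + 18/(-604 - 1625 + 1250)) = -4 - (361 + 18/(-979)) = -4 - (361 + 18*(-1/979)) = -4 - (361 - 18/979) = -4 - 1*353401/979 = -4 - 353401/979 = -357317/979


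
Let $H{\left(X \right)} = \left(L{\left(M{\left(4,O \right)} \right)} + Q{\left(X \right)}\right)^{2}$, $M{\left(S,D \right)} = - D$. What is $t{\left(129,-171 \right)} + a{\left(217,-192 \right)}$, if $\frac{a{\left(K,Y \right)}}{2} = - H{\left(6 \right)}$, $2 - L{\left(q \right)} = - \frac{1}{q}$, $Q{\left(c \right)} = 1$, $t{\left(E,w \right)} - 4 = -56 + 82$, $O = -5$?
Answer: $\frac{238}{25} \approx 9.52$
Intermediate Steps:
$t{\left(E,w \right)} = 30$ ($t{\left(E,w \right)} = 4 + \left(-56 + 82\right) = 4 + 26 = 30$)
$L{\left(q \right)} = 2 + \frac{1}{q}$ ($L{\left(q \right)} = 2 - - \frac{1}{q} = 2 + \frac{1}{q}$)
$H{\left(X \right)} = \frac{256}{25}$ ($H{\left(X \right)} = \left(\left(2 + \frac{1}{\left(-1\right) \left(-5\right)}\right) + 1\right)^{2} = \left(\left(2 + \frac{1}{5}\right) + 1\right)^{2} = \left(\frac{11}{5} + 1\right)^{2} = \left(\frac{16}{5}\right)^{2} = \frac{256}{25}$)
$a{\left(K,Y \right)} = - \frac{512}{25}$ ($a{\left(K,Y \right)} = 2 \left(\left(-1\right) \frac{256}{25}\right) = 2 \left(- \frac{256}{25}\right) = - \frac{512}{25}$)
$t{\left(129,-171 \right)} + a{\left(217,-192 \right)} = 30 - \frac{512}{25} = \frac{238}{25}$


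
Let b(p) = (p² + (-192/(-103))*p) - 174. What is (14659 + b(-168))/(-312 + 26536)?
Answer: 4366771/2701072 ≈ 1.6167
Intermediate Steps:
b(p) = -174 + p² + 192*p/103 (b(p) = (p² + (-192*(-1/103))*p) - 174 = (p² + 192*p/103) - 174 = -174 + p² + 192*p/103)
(14659 + b(-168))/(-312 + 26536) = (14659 + (-174 + (-168)² + (192/103)*(-168)))/(-312 + 26536) = (14659 + (-174 + 28224 - 32256/103))/26224 = (14659 + 2856894/103)*(1/26224) = (4366771/103)*(1/26224) = 4366771/2701072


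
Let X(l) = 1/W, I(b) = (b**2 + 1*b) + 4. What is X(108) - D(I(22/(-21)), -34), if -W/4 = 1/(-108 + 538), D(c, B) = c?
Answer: -98387/882 ≈ -111.55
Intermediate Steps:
I(b) = 4 + b + b**2 (I(b) = (b**2 + b) + 4 = (b + b**2) + 4 = 4 + b + b**2)
W = -2/215 (W = -4/(-108 + 538) = -4/430 = -4*1/430 = -2/215 ≈ -0.0093023)
X(l) = -215/2 (X(l) = 1/(-2/215) = -215/2)
X(108) - D(I(22/(-21)), -34) = -215/2 - (4 + 22/(-21) + (22/(-21))**2) = -215/2 - (4 + 22*(-1/21) + (22*(-1/21))**2) = -215/2 - (4 - 22/21 + (-22/21)**2) = -215/2 - (4 - 22/21 + 484/441) = -215/2 - 1*1786/441 = -215/2 - 1786/441 = -98387/882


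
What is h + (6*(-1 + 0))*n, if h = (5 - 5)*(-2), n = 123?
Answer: -738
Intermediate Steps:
h = 0 (h = 0*(-2) = 0)
h + (6*(-1 + 0))*n = 0 + (6*(-1 + 0))*123 = 0 + (6*(-1))*123 = 0 - 6*123 = 0 - 738 = -738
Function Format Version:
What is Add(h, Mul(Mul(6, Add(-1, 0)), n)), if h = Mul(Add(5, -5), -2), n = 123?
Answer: -738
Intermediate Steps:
h = 0 (h = Mul(0, -2) = 0)
Add(h, Mul(Mul(6, Add(-1, 0)), n)) = Add(0, Mul(Mul(6, Add(-1, 0)), 123)) = Add(0, Mul(Mul(6, -1), 123)) = Add(0, Mul(-6, 123)) = Add(0, -738) = -738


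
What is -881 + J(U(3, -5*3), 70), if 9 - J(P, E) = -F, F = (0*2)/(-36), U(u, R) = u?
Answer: -872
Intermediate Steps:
F = 0 (F = 0*(-1/36) = 0)
J(P, E) = 9 (J(P, E) = 9 - (-1)*0 = 9 - 1*0 = 9 + 0 = 9)
-881 + J(U(3, -5*3), 70) = -881 + 9 = -872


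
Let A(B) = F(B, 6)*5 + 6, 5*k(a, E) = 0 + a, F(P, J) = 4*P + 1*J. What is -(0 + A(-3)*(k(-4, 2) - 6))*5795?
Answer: -945744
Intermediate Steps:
F(P, J) = J + 4*P (F(P, J) = 4*P + J = J + 4*P)
k(a, E) = a/5 (k(a, E) = (0 + a)/5 = a/5)
A(B) = 36 + 20*B (A(B) = (6 + 4*B)*5 + 6 = (30 + 20*B) + 6 = 36 + 20*B)
-(0 + A(-3)*(k(-4, 2) - 6))*5795 = -(0 + (36 + 20*(-3))*((1/5)*(-4) - 6))*5795 = -(0 + (36 - 60)*(-4/5 - 6))*5795 = -(0 - 24*(-34/5))*5795 = -(0 + 816/5)*5795 = -816*5795/5 = -1*945744 = -945744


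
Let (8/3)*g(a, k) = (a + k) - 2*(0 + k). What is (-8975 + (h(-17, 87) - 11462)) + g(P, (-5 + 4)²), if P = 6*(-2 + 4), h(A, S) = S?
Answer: -162767/8 ≈ -20346.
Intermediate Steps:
P = 12 (P = 6*2 = 12)
g(a, k) = -3*k/8 + 3*a/8 (g(a, k) = 3*((a + k) - 2*(0 + k))/8 = 3*((a + k) - 2*k)/8 = 3*(a - k)/8 = -3*k/8 + 3*a/8)
(-8975 + (h(-17, 87) - 11462)) + g(P, (-5 + 4)²) = (-8975 + (87 - 11462)) + (-3*(-5 + 4)²/8 + (3/8)*12) = (-8975 - 11375) + (-3/8*(-1)² + 9/2) = -20350 + (-3/8*1 + 9/2) = -20350 + (-3/8 + 9/2) = -20350 + 33/8 = -162767/8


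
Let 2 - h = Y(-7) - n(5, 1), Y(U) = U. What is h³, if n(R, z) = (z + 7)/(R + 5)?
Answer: 117649/125 ≈ 941.19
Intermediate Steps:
n(R, z) = (7 + z)/(5 + R)
h = 49/5 (h = 2 - (-7 - (7 + 1)/(5 + 5)) = 2 - (-7 - 8/10) = 2 - (-7 - 1*⅘) = 2 - (-7 - ⅘) = 2 - 1*(-39/5) = 2 + 39/5 = 49/5 ≈ 9.8000)
h³ = (49/5)³ = 117649/125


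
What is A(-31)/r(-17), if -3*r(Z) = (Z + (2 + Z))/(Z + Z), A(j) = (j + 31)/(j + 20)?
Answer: 0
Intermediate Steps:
A(j) = (31 + j)/(20 + j)
r(Z) = -(2 + 2*Z)/(6*Z) (r(Z) = -(Z + (2 + Z))/(3*(Z + Z)) = -(2 + 2*Z)/(3*(2*Z)) = -(2 + 2*Z)*1/(2*Z)/3 = -(2 + 2*Z)/(6*Z))
A(-31)/r(-17) = ((31 - 31)/(20 - 31))/(((⅓)*(-1 - 1*(-17))/(-17))) = (0/(-11))/(((⅓)*(-1/17)*(-1 + 17))) = (-1/11*0)/(((⅓)*(-1/17)*16)) = 0/(-16/51) = 0*(-51/16) = 0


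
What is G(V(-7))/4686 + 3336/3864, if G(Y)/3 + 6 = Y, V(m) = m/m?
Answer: 216313/251482 ≈ 0.86015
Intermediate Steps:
V(m) = 1
G(Y) = -18 + 3*Y
G(V(-7))/4686 + 3336/3864 = (-18 + 3*1)/4686 + 3336/3864 = (-18 + 3)*(1/4686) + 3336*(1/3864) = -15*1/4686 + 139/161 = -5/1562 + 139/161 = 216313/251482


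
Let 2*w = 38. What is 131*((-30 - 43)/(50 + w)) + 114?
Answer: -1697/69 ≈ -24.594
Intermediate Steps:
w = 19 (w = (½)*38 = 19)
131*((-30 - 43)/(50 + w)) + 114 = 131*((-30 - 43)/(50 + 19)) + 114 = 131*(-73/69) + 114 = -9563/69 + 114 = -1697/69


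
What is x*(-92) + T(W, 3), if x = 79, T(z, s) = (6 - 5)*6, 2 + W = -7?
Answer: -7262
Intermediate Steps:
W = -9 (W = -2 - 7 = -9)
T(z, s) = 6 (T(z, s) = 1*6 = 6)
x*(-92) + T(W, 3) = 79*(-92) + 6 = -7268 + 6 = -7262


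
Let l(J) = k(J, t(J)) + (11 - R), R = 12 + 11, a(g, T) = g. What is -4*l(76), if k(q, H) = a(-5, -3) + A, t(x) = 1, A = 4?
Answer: 52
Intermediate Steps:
k(q, H) = -1 (k(q, H) = -5 + 4 = -1)
R = 23
l(J) = -13 (l(J) = -1 + (11 - 1*23) = -1 + (11 - 23) = -1 - 12 = -13)
-4*l(76) = -4*(-13) = 52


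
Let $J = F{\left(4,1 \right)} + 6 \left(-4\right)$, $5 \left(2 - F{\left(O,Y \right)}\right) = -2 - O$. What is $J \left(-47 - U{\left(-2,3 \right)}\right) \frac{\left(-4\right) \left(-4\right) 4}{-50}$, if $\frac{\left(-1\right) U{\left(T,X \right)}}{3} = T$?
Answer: $- \frac{176384}{125} \approx -1411.1$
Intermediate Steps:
$U{\left(T,X \right)} = - 3 T$
$F{\left(O,Y \right)} = \frac{12}{5} + \frac{O}{5}$ ($F{\left(O,Y \right)} = 2 - \frac{-2 - O}{5} = 2 + \left(\frac{2}{5} + \frac{O}{5}\right) = \frac{12}{5} + \frac{O}{5}$)
$J = - \frac{104}{5}$ ($J = \left(\frac{12}{5} + \frac{1}{5} \cdot 4\right) + 6 \left(-4\right) = \left(\frac{12}{5} + \frac{4}{5}\right) - 24 = \frac{16}{5} - 24 = - \frac{104}{5} \approx -20.8$)
$J \left(-47 - U{\left(-2,3 \right)}\right) \frac{\left(-4\right) \left(-4\right) 4}{-50} = - \frac{104 \left(-47 - \left(-3\right) \left(-2\right)\right)}{5} \frac{\left(-4\right) \left(-4\right) 4}{-50} = - \frac{104 \left(-47 - 6\right)}{5} \cdot 16 \cdot 4 \left(- \frac{1}{50}\right) = - \frac{104 \left(-47 - 6\right)}{5} \cdot 64 \left(- \frac{1}{50}\right) = \left(- \frac{104}{5}\right) \left(-53\right) \left(- \frac{32}{25}\right) = \frac{5512}{5} \left(- \frac{32}{25}\right) = - \frac{176384}{125}$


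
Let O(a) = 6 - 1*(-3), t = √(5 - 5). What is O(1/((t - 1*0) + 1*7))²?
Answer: 81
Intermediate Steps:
t = 0 (t = √0 = 0)
O(a) = 9 (O(a) = 6 + 3 = 9)
O(1/((t - 1*0) + 1*7))² = 9² = 81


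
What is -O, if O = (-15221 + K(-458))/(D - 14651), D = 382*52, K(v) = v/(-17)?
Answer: 258299/88621 ≈ 2.9146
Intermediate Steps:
K(v) = -v/17 (K(v) = v*(-1/17) = -v/17)
D = 19864
O = -258299/88621 (O = (-15221 - 1/17*(-458))/(19864 - 14651) = (-15221 + 458/17)/5213 = -258299/17*1/5213 = -258299/88621 ≈ -2.9146)
-O = -1*(-258299/88621) = 258299/88621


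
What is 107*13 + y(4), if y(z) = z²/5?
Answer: 6971/5 ≈ 1394.2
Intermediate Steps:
y(z) = z²/5
107*13 + y(4) = 107*13 + (⅕)*4² = 1391 + (⅕)*16 = 1391 + 16/5 = 6971/5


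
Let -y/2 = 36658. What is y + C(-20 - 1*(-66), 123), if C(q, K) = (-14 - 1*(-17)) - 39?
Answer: -73352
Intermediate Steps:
C(q, K) = -36 (C(q, K) = (-14 + 17) - 39 = 3 - 39 = -36)
y = -73316 (y = -2*36658 = -73316)
y + C(-20 - 1*(-66), 123) = -73316 - 36 = -73352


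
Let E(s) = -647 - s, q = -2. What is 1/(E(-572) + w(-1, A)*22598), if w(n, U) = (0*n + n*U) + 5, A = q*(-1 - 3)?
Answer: -1/67869 ≈ -1.4734e-5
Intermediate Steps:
A = 8 (A = -2*(-1 - 3) = -2*(-4) = 8)
w(n, U) = 5 + U*n (w(n, U) = (0 + U*n) + 5 = U*n + 5 = 5 + U*n)
1/(E(-572) + w(-1, A)*22598) = 1/((-647 - 1*(-572)) + (5 + 8*(-1))*22598) = 1/((-647 + 572) + (5 - 8)*22598) = 1/(-75 - 3*22598) = 1/(-75 - 67794) = 1/(-67869) = -1/67869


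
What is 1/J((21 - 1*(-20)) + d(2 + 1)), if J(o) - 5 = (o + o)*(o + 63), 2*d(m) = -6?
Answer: 1/7681 ≈ 0.00013019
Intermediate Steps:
d(m) = -3 (d(m) = (½)*(-6) = -3)
J(o) = 5 + 2*o*(63 + o) (J(o) = 5 + (o + o)*(o + 63) = 5 + (2*o)*(63 + o) = 5 + 2*o*(63 + o))
1/J((21 - 1*(-20)) + d(2 + 1)) = 1/(5 + 2*((21 - 1*(-20)) - 3)² + 126*((21 - 1*(-20)) - 3)) = 1/(5 + 2*((21 + 20) - 3)² + 126*((21 + 20) - 3)) = 1/(5 + 2*(41 - 3)² + 126*(41 - 3)) = 1/(5 + 2*38² + 126*38) = 1/(5 + 2*1444 + 4788) = 1/(5 + 2888 + 4788) = 1/7681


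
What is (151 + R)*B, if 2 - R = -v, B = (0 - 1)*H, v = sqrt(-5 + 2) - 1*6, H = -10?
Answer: 1470 + 10*I*sqrt(3) ≈ 1470.0 + 17.32*I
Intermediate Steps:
v = -6 + I*sqrt(3) (v = sqrt(-3) - 6 = I*sqrt(3) - 6 = -6 + I*sqrt(3) ≈ -6.0 + 1.732*I)
B = 10 (B = (0 - 1)*(-10) = -1*(-10) = 10)
R = -4 + I*sqrt(3) (R = 2 - (-1)*(-6 + I*sqrt(3)) = 2 - (6 - I*sqrt(3)) = 2 + (-6 + I*sqrt(3)) = -4 + I*sqrt(3) ≈ -4.0 + 1.732*I)
(151 + R)*B = (151 + (-4 + I*sqrt(3)))*10 = (147 + I*sqrt(3))*10 = 1470 + 10*I*sqrt(3)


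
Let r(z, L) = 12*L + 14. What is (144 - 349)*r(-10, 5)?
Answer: -15170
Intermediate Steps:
r(z, L) = 14 + 12*L
(144 - 349)*r(-10, 5) = (144 - 349)*(14 + 12*5) = -205*(14 + 60) = -205*74 = -15170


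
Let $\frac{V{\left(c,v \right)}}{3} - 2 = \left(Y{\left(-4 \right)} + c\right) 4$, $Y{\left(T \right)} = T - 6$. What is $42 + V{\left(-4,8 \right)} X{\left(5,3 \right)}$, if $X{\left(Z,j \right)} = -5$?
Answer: $852$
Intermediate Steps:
$Y{\left(T \right)} = -6 + T$ ($Y{\left(T \right)} = T - 6 = -6 + T$)
$V{\left(c,v \right)} = -114 + 12 c$ ($V{\left(c,v \right)} = 6 + 3 \left(\left(-6 - 4\right) + c\right) 4 = 6 + 3 \left(-10 + c\right) 4 = 6 + 3 \left(-40 + 4 c\right) = 6 + \left(-120 + 12 c\right) = -114 + 12 c$)
$42 + V{\left(-4,8 \right)} X{\left(5,3 \right)} = 42 + \left(-114 + 12 \left(-4\right)\right) \left(-5\right) = 42 + \left(-114 - 48\right) \left(-5\right) = 42 - -810 = 42 + 810 = 852$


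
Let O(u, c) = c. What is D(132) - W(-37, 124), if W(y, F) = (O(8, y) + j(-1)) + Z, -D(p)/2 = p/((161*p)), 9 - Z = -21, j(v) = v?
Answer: 1286/161 ≈ 7.9876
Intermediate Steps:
Z = 30 (Z = 9 - 1*(-21) = 9 + 21 = 30)
D(p) = -2/161 (D(p) = -2*p/(161*p) = -2*p*1/(161*p) = -2*1/161 = -2/161)
W(y, F) = 29 + y (W(y, F) = (y - 1) + 30 = (-1 + y) + 30 = 29 + y)
D(132) - W(-37, 124) = -2/161 - (29 - 37) = -2/161 - 1*(-8) = -2/161 + 8 = 1286/161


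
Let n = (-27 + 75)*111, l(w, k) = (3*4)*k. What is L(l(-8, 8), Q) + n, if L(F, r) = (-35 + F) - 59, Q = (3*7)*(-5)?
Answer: 5330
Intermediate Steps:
Q = -105 (Q = 21*(-5) = -105)
l(w, k) = 12*k
L(F, r) = -94 + F
n = 5328 (n = 48*111 = 5328)
L(l(-8, 8), Q) + n = (-94 + 12*8) + 5328 = (-94 + 96) + 5328 = 2 + 5328 = 5330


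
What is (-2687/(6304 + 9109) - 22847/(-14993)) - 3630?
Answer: -76230395550/21007919 ≈ -3628.6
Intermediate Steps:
(-2687/(6304 + 9109) - 22847/(-14993)) - 3630 = (-2687/15413 - 22847*(-1/14993)) - 3630 = (-2687*1/15413 + 2077/1363) - 3630 = (-2687/15413 + 2077/1363) - 3630 = 28350420/21007919 - 3630 = -76230395550/21007919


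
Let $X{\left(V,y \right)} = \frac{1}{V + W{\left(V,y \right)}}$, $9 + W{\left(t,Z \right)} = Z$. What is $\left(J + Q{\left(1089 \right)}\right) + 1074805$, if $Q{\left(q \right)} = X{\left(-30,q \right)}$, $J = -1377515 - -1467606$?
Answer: $\frac{1223140801}{1050} \approx 1.1649 \cdot 10^{6}$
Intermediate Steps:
$W{\left(t,Z \right)} = -9 + Z$
$J = 90091$ ($J = -1377515 + 1467606 = 90091$)
$X{\left(V,y \right)} = \frac{1}{-9 + V + y}$ ($X{\left(V,y \right)} = \frac{1}{V + \left(-9 + y\right)} = \frac{1}{-9 + V + y}$)
$Q{\left(q \right)} = \frac{1}{-39 + q}$ ($Q{\left(q \right)} = \frac{1}{-9 - 30 + q} = \frac{1}{-39 + q}$)
$\left(J + Q{\left(1089 \right)}\right) + 1074805 = \left(90091 + \frac{1}{-39 + 1089}\right) + 1074805 = \left(90091 + \frac{1}{1050}\right) + 1074805 = \frac{94595551}{1050} + 1074805 = \frac{1223140801}{1050}$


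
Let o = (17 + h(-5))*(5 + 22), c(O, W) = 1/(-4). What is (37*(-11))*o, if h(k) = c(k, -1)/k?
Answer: -3747249/20 ≈ -1.8736e+5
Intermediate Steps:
c(O, W) = -¼ (c(O, W) = 1*(-¼) = -¼)
h(k) = -1/(4*k)
o = 9207/20 (o = (17 - ¼/(-5))*(5 + 22) = (17 - ¼*(-⅕))*27 = (17 + 1/20)*27 = (341/20)*27 = 9207/20 ≈ 460.35)
(37*(-11))*o = (37*(-11))*(9207/20) = -407*9207/20 = -3747249/20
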